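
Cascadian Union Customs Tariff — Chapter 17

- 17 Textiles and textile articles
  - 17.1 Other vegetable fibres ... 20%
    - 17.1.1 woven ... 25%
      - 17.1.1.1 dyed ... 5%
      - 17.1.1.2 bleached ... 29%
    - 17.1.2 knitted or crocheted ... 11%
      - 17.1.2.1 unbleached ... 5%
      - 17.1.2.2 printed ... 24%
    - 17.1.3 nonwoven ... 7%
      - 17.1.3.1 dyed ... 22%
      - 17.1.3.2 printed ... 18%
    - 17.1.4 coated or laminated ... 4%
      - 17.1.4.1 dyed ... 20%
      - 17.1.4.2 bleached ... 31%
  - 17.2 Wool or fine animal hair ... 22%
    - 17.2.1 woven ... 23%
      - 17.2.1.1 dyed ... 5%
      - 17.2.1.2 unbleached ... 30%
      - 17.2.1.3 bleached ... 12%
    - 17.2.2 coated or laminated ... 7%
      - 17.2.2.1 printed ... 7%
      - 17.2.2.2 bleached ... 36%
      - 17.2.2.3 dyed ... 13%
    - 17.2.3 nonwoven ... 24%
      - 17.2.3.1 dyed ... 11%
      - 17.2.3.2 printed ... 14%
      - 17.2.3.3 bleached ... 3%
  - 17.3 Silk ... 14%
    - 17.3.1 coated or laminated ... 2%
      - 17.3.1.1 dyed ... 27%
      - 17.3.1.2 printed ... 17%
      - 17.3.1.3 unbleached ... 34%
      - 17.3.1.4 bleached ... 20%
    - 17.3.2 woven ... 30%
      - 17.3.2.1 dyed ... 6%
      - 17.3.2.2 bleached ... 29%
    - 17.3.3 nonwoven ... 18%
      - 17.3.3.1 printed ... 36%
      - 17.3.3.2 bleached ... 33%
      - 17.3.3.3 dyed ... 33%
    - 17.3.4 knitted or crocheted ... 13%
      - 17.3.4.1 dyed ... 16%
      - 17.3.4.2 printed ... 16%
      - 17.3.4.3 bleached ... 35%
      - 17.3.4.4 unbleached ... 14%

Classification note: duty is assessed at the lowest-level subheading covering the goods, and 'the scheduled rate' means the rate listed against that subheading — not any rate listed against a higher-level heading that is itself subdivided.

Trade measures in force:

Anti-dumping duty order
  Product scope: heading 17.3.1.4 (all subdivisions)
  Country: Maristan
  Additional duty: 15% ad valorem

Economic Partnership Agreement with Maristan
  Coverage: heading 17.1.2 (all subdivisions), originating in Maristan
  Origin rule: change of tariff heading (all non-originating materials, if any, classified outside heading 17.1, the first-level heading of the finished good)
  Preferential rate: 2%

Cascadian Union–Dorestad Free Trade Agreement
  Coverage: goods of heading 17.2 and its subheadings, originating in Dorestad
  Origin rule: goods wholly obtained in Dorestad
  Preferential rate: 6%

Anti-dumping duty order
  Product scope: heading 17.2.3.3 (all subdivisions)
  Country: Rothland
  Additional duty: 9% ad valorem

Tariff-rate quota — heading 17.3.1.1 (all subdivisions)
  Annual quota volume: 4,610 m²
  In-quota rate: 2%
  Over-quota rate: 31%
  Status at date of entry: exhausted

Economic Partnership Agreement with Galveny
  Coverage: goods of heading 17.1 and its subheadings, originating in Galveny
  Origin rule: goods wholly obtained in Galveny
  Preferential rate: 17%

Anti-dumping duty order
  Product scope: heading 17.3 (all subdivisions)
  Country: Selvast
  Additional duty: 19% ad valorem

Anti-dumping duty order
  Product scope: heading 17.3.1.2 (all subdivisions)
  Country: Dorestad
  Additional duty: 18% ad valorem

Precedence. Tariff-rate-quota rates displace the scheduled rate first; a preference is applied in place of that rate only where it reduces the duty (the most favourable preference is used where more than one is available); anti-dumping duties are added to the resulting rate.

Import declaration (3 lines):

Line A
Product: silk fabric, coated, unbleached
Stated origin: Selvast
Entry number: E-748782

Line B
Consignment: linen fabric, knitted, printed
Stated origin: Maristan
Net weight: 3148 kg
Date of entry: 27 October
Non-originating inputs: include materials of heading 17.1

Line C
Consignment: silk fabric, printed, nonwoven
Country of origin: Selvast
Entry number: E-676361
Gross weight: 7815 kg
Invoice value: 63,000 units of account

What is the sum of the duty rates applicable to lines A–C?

132%

Line A: silk → 17.3; coated → 17.3.1; unbleached → 17.3.1.3. Scheduled 34%. anti-dumping (Selvast, 17.3): +19%; total 34% + 19% = 53%. → 53%.
Line B: linen → 17.1; knitted → 17.1.2; printed → 17.1.2.2. Scheduled 24%. Maristan agreement on 17.1.2: CTH not met. → 24%.
Line C: silk → 17.3; nonwoven → 17.3.3; printed → 17.3.3.1. Scheduled 36%. anti-dumping (Selvast, 17.3): +19%; total 36% + 19% = 55%. → 55%.
Sum: 53% + 24% + 55% = 132%.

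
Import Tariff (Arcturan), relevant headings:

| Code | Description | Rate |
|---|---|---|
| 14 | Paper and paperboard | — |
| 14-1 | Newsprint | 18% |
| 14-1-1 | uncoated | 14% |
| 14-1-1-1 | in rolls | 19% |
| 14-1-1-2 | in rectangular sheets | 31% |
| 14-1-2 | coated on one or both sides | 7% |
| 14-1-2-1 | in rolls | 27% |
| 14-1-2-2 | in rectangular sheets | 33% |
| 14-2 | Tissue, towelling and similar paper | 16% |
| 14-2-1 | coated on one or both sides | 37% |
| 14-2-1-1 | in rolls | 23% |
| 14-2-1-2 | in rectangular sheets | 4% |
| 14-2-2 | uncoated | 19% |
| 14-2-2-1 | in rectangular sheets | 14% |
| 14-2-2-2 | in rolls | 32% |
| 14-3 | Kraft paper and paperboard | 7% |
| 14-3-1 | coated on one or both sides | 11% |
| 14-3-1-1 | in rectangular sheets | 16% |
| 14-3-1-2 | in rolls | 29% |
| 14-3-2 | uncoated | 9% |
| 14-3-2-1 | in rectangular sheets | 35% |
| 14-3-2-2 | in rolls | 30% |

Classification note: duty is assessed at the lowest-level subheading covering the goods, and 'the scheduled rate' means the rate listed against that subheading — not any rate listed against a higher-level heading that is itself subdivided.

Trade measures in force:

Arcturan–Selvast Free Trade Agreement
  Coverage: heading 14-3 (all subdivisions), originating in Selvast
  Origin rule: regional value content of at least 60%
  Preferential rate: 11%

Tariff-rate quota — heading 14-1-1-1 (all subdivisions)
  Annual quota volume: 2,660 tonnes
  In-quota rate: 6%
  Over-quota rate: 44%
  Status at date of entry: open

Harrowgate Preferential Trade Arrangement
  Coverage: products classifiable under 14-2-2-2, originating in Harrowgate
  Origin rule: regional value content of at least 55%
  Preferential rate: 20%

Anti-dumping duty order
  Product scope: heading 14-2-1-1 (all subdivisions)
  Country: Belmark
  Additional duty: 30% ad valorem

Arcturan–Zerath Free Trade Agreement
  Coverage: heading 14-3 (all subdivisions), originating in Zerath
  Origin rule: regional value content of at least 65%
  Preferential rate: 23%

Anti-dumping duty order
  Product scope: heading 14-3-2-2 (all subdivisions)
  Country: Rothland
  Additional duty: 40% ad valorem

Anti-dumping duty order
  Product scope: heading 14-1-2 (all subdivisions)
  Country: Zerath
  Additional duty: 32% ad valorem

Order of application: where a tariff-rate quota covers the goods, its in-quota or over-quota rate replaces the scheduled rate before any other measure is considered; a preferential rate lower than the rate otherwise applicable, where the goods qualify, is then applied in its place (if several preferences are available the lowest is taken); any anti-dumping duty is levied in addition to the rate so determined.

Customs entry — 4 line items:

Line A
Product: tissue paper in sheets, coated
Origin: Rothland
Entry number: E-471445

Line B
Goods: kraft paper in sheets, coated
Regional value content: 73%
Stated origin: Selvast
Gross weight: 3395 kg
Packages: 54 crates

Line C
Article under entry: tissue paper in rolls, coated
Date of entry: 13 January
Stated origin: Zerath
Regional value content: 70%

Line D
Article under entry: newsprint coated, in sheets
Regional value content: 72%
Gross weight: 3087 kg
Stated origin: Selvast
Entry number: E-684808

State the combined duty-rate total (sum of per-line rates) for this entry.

71%

Line A: tissue paper → 14-2; coated → 14-2-1; in sheets → 14-2-1-2. Scheduled 4%. No special measure applies. → 4%.
Line B: kraft paper → 14-3; coated → 14-3-1; in sheets → 14-3-1-1. Scheduled 16%. Selvast agreement on 14-3: RVC ≥ 60% → 11% available; preferential 11%. → 11%.
Line C: tissue paper → 14-2; coated → 14-2-1; in rolls → 14-2-1-1. Scheduled 23%. Zerath agreement on 14-3: 14-2-1-1 not covered. → 23%.
Line D: newsprint → 14-1; coated → 14-1-2; in sheets → 14-1-2-2. Scheduled 33%. Selvast agreement on 14-3: 14-1-2-2 not covered. → 33%.
Sum: 4% + 11% + 23% + 33% = 71%.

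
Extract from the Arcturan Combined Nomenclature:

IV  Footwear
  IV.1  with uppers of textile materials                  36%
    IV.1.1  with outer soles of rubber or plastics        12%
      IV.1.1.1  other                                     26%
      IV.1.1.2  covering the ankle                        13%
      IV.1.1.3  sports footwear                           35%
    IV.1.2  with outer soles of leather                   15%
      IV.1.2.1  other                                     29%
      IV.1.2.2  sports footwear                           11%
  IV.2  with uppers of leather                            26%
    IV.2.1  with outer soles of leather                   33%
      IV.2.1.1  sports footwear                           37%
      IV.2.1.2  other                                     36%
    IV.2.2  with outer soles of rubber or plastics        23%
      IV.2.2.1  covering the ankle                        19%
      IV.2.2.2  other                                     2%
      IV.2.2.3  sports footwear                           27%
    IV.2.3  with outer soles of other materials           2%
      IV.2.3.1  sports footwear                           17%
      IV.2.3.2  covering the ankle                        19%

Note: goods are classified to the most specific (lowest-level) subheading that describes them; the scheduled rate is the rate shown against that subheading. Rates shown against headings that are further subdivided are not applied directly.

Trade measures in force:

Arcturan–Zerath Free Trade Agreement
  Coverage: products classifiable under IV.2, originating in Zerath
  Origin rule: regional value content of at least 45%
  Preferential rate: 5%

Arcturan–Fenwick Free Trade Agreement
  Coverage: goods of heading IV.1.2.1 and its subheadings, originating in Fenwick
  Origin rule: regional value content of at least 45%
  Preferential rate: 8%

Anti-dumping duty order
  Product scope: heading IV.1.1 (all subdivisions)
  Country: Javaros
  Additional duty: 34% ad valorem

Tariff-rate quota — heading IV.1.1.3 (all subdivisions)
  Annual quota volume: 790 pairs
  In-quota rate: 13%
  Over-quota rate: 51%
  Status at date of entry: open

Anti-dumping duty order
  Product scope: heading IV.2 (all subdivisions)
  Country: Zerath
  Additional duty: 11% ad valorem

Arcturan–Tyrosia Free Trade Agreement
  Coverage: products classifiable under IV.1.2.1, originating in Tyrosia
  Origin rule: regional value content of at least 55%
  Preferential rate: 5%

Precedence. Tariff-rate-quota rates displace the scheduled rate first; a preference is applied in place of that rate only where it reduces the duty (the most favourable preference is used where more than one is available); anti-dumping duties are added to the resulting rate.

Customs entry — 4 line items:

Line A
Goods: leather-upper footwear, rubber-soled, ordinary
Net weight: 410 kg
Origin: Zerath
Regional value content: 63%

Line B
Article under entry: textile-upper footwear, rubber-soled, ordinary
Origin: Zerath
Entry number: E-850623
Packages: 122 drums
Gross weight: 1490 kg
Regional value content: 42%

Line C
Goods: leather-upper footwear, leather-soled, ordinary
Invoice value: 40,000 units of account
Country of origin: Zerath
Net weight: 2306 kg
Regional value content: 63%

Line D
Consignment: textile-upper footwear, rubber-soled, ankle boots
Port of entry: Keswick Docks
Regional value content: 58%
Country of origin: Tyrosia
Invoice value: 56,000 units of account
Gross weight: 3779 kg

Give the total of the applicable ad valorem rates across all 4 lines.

Line A: leather-upper → IV.2; rubber-soled → IV.2.2; ordinary → IV.2.2.2. Scheduled 2%. Zerath agreement on IV.2: RVC ≥ 45% → 5% available; preference 5% not lower than 2% → no reduction; anti-dumping (Zerath, IV.2): +11%; total 2% + 11% = 13%. → 13%.
Line B: textile-upper → IV.1; rubber-soled → IV.1.1; ordinary → IV.1.1.1. Scheduled 26%. Zerath agreement on IV.2: IV.1.1.1 not covered. → 26%.
Line C: leather-upper → IV.2; leather-soled → IV.2.1; ordinary → IV.2.1.2. Scheduled 36%. Zerath agreement on IV.2: RVC ≥ 45% → 5% available; preferential 5%; anti-dumping (Zerath, IV.2): +11%; total 5% + 11% = 16%. → 16%.
Line D: textile-upper → IV.1; rubber-soled → IV.1.1; ankle boots → IV.1.1.2. Scheduled 13%. Tyrosia agreement on IV.1.2.1: IV.1.1.2 not covered. → 13%.
Sum: 13% + 26% + 16% + 13% = 68%.

68%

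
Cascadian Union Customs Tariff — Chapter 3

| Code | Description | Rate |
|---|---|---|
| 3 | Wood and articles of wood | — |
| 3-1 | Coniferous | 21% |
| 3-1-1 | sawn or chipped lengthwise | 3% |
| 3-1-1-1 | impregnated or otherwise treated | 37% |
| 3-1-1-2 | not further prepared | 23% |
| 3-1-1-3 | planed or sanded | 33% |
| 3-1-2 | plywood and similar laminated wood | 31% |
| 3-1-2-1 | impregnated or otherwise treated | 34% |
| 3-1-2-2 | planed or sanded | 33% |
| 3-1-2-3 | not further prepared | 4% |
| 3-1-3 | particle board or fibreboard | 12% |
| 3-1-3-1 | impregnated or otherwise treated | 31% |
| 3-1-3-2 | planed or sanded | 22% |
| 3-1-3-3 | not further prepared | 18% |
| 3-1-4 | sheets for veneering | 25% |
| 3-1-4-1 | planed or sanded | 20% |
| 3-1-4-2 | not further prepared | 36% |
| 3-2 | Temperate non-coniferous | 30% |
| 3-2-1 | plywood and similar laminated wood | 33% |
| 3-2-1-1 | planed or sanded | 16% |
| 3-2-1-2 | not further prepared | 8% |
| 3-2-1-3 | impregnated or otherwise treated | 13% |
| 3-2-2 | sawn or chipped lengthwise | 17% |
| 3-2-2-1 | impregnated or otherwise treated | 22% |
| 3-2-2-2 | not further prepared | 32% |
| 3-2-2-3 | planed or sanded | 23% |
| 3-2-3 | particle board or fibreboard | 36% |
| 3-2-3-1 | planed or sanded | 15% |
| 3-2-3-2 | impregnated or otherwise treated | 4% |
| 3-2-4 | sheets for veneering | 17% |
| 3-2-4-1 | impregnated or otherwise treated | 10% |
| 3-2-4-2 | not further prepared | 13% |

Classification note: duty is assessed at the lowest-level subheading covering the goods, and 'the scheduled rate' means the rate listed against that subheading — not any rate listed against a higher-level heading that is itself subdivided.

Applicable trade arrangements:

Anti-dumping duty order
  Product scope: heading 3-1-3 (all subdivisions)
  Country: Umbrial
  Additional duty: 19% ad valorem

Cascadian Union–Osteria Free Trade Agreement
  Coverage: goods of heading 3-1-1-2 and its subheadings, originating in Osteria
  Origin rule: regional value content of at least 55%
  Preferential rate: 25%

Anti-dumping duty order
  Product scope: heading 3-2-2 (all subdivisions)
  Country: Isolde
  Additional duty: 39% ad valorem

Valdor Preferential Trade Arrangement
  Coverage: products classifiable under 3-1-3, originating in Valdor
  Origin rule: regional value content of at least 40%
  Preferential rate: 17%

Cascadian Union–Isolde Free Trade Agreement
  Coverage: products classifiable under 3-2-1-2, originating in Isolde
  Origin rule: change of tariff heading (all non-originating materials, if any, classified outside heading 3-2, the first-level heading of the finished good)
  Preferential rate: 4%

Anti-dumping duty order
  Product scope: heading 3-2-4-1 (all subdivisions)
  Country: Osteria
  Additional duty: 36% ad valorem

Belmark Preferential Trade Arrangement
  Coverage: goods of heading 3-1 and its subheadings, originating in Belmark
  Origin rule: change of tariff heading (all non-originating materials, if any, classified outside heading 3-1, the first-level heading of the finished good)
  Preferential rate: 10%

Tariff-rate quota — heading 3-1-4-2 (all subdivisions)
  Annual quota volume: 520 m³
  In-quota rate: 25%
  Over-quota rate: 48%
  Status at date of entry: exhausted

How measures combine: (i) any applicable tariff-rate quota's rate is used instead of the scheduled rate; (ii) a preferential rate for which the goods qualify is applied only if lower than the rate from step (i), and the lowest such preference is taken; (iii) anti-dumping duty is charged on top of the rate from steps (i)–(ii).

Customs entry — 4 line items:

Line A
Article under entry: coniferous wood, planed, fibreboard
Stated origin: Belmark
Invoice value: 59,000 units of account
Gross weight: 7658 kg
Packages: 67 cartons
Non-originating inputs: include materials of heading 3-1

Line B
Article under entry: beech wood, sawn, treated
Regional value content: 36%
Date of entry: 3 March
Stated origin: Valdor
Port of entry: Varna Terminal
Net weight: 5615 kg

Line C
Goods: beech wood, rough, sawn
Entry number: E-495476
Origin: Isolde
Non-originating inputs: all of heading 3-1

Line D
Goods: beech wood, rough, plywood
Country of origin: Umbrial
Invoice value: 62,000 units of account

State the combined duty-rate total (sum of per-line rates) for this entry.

Line A: coniferous → 3-1; fibreboard → 3-1-3; planed → 3-1-3-2. Scheduled 22%. Belmark agreement on 3-1: CTH not met. → 22%.
Line B: beech → 3-2; sawn → 3-2-2; treated → 3-2-2-1. Scheduled 22%. Valdor agreement on 3-1-3: 3-2-2-1 not covered. → 22%.
Line C: beech → 3-2; sawn → 3-2-2; rough → 3-2-2-2. Scheduled 32%. Isolde agreement on 3-2-1-2: 3-2-2-2 not covered; anti-dumping (Isolde, 3-2-2): +39%; total 32% + 39% = 71%. → 71%.
Line D: beech → 3-2; plywood → 3-2-1; rough → 3-2-1-2. Scheduled 8%. No special measure applies. → 8%.
Sum: 22% + 22% + 71% + 8% = 123%.

123%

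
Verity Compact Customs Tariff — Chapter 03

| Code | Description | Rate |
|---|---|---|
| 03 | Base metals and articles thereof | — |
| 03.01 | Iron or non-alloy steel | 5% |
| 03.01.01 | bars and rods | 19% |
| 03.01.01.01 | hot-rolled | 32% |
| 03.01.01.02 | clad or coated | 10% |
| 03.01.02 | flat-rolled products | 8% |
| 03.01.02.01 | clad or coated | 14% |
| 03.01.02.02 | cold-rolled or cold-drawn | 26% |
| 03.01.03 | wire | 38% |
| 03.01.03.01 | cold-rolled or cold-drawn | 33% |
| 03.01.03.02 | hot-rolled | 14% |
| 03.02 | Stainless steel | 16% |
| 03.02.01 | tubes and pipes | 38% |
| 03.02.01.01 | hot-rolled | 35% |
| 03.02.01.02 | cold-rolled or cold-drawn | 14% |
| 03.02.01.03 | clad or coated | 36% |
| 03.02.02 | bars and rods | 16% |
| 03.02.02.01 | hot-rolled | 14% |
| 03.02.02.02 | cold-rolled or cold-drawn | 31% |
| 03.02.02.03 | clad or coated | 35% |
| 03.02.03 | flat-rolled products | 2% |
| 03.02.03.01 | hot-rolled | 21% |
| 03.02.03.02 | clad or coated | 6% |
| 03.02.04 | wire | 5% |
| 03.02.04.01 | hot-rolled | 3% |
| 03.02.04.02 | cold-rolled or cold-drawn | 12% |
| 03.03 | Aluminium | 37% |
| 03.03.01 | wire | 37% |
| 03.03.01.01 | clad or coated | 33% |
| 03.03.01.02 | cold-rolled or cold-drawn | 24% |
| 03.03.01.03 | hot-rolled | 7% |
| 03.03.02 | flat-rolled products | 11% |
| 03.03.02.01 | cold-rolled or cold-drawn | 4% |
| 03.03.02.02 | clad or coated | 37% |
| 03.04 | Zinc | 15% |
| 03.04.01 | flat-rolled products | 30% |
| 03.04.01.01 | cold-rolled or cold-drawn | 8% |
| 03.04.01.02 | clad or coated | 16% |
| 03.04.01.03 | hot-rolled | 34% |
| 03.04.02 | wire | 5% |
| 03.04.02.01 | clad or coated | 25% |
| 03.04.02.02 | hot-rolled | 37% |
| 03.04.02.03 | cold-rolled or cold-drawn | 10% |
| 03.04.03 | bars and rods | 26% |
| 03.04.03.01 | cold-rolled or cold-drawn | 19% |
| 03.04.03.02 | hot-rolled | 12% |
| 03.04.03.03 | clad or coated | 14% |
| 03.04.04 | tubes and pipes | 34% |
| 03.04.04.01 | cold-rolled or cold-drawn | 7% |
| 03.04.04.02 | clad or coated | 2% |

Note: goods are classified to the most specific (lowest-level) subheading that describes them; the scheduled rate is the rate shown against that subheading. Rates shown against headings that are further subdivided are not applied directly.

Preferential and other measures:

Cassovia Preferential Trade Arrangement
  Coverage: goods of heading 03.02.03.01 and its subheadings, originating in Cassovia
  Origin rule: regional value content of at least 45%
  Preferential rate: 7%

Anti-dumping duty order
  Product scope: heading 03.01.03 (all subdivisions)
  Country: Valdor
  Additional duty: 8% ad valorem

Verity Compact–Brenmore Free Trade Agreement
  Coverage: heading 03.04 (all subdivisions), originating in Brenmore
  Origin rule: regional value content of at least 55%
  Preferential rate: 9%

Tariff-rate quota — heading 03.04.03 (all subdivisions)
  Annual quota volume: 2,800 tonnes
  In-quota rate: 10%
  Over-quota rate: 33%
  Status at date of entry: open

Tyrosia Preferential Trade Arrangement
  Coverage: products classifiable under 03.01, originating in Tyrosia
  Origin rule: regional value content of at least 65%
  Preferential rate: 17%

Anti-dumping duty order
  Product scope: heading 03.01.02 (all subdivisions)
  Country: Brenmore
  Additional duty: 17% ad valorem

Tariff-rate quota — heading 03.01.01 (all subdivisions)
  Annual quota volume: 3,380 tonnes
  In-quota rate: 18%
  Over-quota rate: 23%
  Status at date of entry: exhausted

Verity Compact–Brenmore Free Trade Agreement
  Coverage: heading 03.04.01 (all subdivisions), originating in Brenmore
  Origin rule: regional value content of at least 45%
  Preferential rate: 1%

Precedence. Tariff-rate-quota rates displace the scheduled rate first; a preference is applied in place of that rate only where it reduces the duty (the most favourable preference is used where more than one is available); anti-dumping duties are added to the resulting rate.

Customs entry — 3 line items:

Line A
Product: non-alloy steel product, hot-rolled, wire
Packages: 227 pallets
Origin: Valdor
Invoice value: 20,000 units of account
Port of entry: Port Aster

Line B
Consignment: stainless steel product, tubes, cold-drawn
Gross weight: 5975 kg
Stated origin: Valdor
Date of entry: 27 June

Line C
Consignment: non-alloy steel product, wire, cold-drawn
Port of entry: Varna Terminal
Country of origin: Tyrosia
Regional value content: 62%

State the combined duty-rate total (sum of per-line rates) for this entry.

69%

Line A: non-alloy steel → 03.01; wire → 03.01.03; hot-rolled → 03.01.03.02. Scheduled 14%. anti-dumping (Valdor, 03.01.03): +8%; total 14% + 8% = 22%. → 22%.
Line B: stainless steel → 03.02; tubes → 03.02.01; cold-drawn → 03.02.01.02. Scheduled 14%. No special measure applies. → 14%.
Line C: non-alloy steel → 03.01; wire → 03.01.03; cold-drawn → 03.01.03.01. Scheduled 33%. Tyrosia agreement on 03.01: RVC < 65%. → 33%.
Sum: 22% + 14% + 33% = 69%.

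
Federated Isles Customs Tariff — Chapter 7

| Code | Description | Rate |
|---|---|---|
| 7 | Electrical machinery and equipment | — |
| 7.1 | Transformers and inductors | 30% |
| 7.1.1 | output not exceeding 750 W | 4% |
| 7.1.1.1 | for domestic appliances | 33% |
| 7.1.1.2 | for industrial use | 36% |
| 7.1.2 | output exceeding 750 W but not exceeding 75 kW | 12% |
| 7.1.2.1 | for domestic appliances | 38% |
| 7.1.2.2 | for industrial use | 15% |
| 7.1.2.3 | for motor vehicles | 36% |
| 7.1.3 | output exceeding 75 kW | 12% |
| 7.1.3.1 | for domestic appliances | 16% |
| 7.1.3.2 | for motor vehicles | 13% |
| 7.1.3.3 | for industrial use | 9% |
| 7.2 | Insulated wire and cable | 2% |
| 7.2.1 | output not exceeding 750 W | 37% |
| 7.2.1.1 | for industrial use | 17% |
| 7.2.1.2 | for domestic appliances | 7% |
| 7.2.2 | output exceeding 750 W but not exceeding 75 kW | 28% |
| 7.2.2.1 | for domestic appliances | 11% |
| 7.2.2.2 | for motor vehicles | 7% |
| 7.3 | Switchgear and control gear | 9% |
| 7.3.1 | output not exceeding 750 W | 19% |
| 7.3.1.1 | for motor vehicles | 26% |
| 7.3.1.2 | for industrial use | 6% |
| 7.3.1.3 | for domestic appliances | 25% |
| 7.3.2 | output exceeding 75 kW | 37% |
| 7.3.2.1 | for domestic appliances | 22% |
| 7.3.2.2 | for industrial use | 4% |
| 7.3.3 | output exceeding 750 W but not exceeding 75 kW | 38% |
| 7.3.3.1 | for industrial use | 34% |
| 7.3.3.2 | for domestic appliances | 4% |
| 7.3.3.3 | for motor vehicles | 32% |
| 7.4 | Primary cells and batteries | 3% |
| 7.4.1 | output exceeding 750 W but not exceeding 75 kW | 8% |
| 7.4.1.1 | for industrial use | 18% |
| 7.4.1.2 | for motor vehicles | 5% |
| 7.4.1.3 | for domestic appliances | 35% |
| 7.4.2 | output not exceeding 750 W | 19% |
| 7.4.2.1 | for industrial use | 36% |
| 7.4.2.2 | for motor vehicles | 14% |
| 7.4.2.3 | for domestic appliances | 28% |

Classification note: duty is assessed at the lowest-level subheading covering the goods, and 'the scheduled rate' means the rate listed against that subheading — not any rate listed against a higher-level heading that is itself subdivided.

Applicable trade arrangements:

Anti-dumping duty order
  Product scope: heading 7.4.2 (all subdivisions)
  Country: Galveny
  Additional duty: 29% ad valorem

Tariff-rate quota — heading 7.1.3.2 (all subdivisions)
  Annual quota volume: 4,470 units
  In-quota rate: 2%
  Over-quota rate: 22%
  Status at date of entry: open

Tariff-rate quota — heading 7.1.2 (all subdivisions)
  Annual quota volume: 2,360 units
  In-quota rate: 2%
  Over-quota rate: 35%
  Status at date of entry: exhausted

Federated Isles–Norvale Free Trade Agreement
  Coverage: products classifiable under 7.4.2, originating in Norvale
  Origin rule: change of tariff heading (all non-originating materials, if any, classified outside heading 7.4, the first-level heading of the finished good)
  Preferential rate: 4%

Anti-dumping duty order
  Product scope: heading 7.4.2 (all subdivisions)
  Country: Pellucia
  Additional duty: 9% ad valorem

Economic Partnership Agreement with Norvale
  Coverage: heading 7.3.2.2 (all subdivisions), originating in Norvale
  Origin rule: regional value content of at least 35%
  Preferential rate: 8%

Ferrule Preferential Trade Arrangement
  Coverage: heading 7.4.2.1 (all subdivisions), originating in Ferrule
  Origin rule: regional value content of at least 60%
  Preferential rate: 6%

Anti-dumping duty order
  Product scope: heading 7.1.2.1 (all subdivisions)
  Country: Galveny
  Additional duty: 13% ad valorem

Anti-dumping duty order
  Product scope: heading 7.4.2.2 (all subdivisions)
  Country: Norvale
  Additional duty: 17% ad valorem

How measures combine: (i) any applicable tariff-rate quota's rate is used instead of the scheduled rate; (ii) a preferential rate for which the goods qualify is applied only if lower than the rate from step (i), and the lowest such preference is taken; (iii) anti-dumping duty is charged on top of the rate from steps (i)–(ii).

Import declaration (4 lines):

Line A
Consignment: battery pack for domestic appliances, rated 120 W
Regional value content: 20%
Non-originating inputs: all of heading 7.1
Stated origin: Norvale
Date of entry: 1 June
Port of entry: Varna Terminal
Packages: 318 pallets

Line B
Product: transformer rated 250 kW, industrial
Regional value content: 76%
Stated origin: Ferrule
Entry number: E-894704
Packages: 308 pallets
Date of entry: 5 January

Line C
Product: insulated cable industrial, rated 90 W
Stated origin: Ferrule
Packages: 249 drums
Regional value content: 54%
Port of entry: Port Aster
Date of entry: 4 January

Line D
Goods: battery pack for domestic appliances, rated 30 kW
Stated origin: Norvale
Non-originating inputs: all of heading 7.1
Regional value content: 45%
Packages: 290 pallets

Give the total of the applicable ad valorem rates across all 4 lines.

65%

Line A: battery pack → 7.4; rated 120 W → 7.4.2; for domestic appliances → 7.4.2.3. Scheduled 28%. Norvale agreement on 7.4.2: CTH met → 4% available; Norvale agreement on 7.3.2.2: 7.4.2.3 not covered; preferential 4%. → 4%.
Line B: transformer → 7.1; rated 250 kW → 7.1.3; industrial → 7.1.3.3. Scheduled 9%. Ferrule agreement on 7.4.2.1: 7.1.3.3 not covered. → 9%.
Line C: insulated cable → 7.2; rated 90 W → 7.2.1; industrial → 7.2.1.1. Scheduled 17%. Ferrule agreement on 7.4.2.1: 7.2.1.1 not covered. → 17%.
Line D: battery pack → 7.4; rated 30 kW → 7.4.1; for domestic appliances → 7.4.1.3. Scheduled 35%. Norvale agreement on 7.4.2: 7.4.1.3 not covered; Norvale agreement on 7.3.2.2: 7.4.1.3 not covered. → 35%.
Sum: 4% + 9% + 17% + 35% = 65%.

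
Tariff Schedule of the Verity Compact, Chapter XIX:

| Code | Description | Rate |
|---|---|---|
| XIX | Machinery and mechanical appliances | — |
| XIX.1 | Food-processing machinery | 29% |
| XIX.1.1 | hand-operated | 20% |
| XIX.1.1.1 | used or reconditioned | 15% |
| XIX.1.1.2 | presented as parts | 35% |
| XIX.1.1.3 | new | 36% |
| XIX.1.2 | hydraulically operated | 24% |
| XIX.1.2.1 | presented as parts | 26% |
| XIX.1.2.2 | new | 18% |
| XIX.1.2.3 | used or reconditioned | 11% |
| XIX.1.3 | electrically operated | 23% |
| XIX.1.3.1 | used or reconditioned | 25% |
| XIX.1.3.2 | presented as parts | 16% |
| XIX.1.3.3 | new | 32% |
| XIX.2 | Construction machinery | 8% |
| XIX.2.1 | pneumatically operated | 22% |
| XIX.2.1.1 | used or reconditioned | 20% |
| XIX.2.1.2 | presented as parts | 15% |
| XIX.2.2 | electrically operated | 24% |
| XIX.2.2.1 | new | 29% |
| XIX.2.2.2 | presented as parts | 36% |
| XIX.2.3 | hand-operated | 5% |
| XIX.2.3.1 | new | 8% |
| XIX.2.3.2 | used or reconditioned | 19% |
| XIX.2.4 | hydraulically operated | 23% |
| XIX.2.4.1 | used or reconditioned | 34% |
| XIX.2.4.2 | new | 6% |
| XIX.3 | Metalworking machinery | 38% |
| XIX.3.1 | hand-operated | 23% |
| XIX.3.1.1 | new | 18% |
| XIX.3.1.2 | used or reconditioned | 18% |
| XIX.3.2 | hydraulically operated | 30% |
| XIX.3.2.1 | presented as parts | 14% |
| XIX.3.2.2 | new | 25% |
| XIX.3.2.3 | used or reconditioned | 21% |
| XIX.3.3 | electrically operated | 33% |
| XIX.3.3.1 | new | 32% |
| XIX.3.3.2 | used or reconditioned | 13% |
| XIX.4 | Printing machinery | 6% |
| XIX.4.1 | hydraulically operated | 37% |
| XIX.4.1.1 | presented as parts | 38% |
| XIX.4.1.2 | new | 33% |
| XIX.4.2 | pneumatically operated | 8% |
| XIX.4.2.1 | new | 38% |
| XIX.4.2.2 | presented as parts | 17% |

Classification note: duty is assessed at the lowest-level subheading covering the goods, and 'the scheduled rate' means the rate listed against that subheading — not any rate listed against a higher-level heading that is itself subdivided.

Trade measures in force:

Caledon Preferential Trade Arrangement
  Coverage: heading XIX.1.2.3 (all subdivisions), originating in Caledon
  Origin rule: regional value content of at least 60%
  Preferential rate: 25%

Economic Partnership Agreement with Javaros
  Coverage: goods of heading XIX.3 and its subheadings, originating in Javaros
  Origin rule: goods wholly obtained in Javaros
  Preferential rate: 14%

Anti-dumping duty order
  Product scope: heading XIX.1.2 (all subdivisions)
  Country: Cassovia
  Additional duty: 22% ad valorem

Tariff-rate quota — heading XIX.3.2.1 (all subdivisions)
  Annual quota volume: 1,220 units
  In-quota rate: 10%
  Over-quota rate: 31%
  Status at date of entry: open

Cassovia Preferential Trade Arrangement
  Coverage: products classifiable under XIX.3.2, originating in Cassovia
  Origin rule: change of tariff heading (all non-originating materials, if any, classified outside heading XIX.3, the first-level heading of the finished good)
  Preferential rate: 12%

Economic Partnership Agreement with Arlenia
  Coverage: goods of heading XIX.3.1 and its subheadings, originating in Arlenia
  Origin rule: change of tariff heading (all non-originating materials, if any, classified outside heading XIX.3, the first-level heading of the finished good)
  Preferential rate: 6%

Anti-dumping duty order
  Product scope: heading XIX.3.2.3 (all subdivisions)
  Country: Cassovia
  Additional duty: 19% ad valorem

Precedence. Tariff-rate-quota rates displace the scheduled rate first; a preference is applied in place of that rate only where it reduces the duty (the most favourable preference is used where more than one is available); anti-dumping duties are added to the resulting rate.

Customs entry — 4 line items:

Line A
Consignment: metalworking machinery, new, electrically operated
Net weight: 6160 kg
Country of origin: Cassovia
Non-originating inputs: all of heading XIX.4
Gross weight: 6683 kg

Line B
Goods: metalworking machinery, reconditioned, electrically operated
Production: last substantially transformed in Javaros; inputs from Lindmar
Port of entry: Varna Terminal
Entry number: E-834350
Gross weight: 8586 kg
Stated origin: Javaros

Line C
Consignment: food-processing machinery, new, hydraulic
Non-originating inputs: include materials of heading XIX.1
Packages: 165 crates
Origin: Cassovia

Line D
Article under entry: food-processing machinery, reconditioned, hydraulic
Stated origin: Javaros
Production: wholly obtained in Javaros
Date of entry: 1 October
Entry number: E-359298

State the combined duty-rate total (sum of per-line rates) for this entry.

96%

Line A: metalworking → XIX.3; electrically operated → XIX.3.3; new → XIX.3.3.1. Scheduled 32%. Cassovia agreement on XIX.3.2: XIX.3.3.1 not covered. → 32%.
Line B: metalworking → XIX.3; electrically operated → XIX.3.3; reconditioned → XIX.3.3.2. Scheduled 13%. Javaros agreement on XIX.3: not wholly obtained. → 13%.
Line C: food-processing → XIX.1; hydraulic → XIX.1.2; new → XIX.1.2.2. Scheduled 18%. Cassovia agreement on XIX.3.2: XIX.1.2.2 not covered; anti-dumping (Cassovia, XIX.1.2): +22%; total 18% + 22% = 40%. → 40%.
Line D: food-processing → XIX.1; hydraulic → XIX.1.2; reconditioned → XIX.1.2.3. Scheduled 11%. Javaros agreement on XIX.3: XIX.1.2.3 not covered. → 11%.
Sum: 32% + 13% + 40% + 11% = 96%.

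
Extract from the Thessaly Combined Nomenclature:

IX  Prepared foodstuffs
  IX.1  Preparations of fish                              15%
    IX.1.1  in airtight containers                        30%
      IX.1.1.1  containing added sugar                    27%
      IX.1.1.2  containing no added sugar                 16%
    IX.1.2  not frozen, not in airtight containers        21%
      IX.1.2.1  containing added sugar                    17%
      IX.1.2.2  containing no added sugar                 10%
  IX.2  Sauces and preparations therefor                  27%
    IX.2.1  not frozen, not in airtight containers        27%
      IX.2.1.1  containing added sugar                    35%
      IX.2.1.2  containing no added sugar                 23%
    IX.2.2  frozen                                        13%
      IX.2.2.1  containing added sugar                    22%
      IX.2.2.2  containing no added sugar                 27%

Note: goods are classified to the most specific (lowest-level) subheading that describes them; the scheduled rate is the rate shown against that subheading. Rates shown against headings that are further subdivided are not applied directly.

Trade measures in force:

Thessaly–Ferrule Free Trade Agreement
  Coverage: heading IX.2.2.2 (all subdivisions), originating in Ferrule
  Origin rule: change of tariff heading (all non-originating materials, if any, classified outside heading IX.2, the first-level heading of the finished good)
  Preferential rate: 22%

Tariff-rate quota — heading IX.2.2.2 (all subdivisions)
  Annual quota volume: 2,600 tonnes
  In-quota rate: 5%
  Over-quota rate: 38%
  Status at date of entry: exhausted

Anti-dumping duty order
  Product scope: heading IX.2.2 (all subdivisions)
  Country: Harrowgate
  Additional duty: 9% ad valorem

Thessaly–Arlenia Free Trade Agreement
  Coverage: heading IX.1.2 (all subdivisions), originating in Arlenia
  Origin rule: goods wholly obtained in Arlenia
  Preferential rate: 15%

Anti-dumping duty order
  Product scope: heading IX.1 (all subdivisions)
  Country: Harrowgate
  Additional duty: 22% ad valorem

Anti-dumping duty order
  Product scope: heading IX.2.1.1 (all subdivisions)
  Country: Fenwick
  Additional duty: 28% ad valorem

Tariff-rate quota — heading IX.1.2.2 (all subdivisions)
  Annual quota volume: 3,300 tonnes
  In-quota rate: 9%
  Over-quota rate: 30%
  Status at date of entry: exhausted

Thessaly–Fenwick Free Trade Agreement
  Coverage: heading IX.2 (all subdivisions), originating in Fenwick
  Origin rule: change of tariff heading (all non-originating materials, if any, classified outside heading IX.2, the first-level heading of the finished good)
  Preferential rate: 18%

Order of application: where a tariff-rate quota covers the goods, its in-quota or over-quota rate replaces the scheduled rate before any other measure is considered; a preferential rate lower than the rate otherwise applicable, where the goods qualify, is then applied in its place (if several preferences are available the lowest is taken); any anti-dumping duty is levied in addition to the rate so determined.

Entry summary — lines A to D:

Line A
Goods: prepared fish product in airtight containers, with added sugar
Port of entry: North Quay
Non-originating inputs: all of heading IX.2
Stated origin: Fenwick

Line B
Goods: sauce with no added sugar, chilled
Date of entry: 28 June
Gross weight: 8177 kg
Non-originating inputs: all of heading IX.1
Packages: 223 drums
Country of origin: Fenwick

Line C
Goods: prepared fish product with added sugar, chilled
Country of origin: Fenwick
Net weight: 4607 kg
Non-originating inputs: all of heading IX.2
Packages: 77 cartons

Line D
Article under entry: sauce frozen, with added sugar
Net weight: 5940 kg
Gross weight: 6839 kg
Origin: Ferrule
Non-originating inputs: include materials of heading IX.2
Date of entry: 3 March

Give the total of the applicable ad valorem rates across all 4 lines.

84%

Line A: prepared fish product → IX.1; in airtight containers → IX.1.1; with added sugar → IX.1.1.1. Scheduled 27%. Fenwick agreement on IX.2: IX.1.1.1 not covered. → 27%.
Line B: sauce → IX.2; chilled → IX.2.1; with no added sugar → IX.2.1.2. Scheduled 23%. Fenwick agreement on IX.2: CTH met → 18% available; preferential 18%. → 18%.
Line C: prepared fish product → IX.1; chilled → IX.1.2; with added sugar → IX.1.2.1. Scheduled 17%. Fenwick agreement on IX.2: IX.1.2.1 not covered. → 17%.
Line D: sauce → IX.2; frozen → IX.2.2; with added sugar → IX.2.2.1. Scheduled 22%. Ferrule agreement on IX.2.2.2: IX.2.2.1 not covered. → 22%.
Sum: 27% + 18% + 17% + 22% = 84%.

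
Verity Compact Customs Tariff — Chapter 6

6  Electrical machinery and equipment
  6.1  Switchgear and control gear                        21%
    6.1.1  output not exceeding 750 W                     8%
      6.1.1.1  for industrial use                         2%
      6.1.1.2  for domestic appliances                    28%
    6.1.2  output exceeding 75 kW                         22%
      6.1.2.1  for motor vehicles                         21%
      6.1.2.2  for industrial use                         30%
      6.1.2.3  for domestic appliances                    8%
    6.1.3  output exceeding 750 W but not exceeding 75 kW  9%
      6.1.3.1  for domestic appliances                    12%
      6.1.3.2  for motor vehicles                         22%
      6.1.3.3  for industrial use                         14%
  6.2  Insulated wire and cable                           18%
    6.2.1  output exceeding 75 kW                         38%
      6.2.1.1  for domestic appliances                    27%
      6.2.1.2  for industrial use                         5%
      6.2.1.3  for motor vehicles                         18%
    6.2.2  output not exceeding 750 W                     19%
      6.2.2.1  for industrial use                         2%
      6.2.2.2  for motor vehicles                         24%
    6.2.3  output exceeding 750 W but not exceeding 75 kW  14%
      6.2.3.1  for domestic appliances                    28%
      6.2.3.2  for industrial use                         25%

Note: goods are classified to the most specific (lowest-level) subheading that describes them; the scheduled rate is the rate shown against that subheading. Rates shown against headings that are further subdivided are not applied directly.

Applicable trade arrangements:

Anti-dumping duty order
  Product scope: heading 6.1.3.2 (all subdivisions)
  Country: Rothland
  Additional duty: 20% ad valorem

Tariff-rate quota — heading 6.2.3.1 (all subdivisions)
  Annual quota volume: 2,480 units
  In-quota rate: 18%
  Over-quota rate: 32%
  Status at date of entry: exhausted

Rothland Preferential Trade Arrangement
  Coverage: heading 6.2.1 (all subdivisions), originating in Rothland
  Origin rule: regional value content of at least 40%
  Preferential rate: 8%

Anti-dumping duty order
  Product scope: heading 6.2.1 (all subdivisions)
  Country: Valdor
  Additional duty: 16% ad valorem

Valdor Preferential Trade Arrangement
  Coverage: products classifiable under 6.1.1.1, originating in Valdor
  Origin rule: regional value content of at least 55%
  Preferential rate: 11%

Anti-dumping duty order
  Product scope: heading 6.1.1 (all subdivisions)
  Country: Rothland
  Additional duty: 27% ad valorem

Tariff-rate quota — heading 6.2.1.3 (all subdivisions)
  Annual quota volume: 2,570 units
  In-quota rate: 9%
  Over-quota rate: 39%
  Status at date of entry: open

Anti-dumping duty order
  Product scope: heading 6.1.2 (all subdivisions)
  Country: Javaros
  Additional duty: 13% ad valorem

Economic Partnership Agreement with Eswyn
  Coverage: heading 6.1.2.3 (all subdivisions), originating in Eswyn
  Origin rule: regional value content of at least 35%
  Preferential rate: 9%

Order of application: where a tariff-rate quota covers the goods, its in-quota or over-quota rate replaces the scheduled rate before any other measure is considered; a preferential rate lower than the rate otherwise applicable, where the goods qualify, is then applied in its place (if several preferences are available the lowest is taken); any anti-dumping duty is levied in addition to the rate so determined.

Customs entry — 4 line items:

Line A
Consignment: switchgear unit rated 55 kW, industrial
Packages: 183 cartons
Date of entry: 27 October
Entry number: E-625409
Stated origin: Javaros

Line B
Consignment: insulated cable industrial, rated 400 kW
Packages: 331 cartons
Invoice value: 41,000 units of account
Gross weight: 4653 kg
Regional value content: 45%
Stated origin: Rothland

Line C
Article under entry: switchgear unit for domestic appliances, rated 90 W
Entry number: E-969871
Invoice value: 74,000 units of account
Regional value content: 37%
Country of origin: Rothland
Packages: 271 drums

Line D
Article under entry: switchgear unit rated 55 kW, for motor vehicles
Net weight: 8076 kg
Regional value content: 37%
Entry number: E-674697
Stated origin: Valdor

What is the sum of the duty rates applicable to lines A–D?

96%

Line A: switchgear unit → 6.1; rated 55 kW → 6.1.3; industrial → 6.1.3.3. Scheduled 14%. No special measure applies. → 14%.
Line B: insulated cable → 6.2; rated 400 kW → 6.2.1; industrial → 6.2.1.2. Scheduled 5%. Rothland agreement on 6.2.1: RVC ≥ 40% → 8% available; preference 8% not lower than 5% → no reduction. → 5%.
Line C: switchgear unit → 6.1; rated 90 W → 6.1.1; for domestic appliances → 6.1.1.2. Scheduled 28%. Rothland agreement on 6.2.1: 6.1.1.2 not covered; anti-dumping (Rothland, 6.1.1): +27%; total 28% + 27% = 55%. → 55%.
Line D: switchgear unit → 6.1; rated 55 kW → 6.1.3; for motor vehicles → 6.1.3.2. Scheduled 22%. Valdor agreement on 6.1.1.1: 6.1.3.2 not covered. → 22%.
Sum: 14% + 5% + 55% + 22% = 96%.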